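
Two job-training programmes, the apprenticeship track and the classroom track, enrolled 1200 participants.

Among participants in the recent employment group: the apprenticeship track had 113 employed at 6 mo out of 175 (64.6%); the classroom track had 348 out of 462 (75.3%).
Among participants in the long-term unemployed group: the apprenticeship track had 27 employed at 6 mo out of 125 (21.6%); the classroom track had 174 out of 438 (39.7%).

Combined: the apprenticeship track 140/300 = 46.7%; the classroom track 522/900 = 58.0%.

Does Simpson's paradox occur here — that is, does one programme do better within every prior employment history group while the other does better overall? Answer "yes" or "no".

no

Within each prior employment history level (recent employment 64.6% vs 75.3%; long-term unemployed 21.6% vs 39.7%), the classroom track has the higher rate every time. Pooled: 46.7% vs 58.0% — the classroom track has the higher rate overall. They agree.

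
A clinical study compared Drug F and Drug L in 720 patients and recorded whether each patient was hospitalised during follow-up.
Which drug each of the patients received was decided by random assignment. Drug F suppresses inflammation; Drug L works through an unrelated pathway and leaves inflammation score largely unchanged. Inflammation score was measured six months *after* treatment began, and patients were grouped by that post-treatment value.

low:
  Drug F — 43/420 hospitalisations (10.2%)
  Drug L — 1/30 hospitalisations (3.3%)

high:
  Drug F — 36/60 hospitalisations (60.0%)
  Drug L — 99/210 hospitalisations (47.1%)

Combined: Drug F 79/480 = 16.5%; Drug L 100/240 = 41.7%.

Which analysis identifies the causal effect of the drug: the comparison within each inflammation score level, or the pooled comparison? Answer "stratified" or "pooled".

Inflammation score is recorded after the drug and is itself shifted by it — it sits on the causal path from drug to outcome. Conditioning on a mediator would strip out part of the effect we want; the pooled comparison gives the total causal effect.
Pooled: Drug F 16.5% vs Drug L 41.7%; Drug F is lower overall.

pooled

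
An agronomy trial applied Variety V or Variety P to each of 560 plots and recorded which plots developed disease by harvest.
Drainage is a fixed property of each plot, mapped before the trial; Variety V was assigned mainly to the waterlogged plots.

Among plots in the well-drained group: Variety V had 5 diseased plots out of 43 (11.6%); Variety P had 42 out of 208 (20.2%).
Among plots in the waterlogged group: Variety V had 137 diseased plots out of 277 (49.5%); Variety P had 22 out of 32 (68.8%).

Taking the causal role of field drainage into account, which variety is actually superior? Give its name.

Variety V

Nothing the variety does changes field drainage; the imbalance is an allocation artefact. With field drainage also predicting the outcome, the pooled figure is confounded, and the within-stratum comparison is the causal one.
Within each level — well-drained: 11.6% vs 20.2%; waterlogged: 49.5% vs 68.8% — Variety V is lower every time.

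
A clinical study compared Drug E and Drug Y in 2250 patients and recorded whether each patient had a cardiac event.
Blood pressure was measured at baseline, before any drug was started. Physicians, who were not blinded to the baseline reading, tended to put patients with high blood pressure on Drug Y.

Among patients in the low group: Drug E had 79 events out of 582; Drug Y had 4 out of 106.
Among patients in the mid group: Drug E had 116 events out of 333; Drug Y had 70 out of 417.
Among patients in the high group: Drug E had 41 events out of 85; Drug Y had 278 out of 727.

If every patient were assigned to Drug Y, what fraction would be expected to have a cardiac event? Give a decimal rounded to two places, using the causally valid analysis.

0.21

The stratified and pooled comparisons disagree (Drug Y wins within each blood pressure; Drug E wins overall), so the answer turns on the causal role of blood pressure.
Nothing the drug does changes blood pressure; the imbalance is an allocation artefact. With blood pressure also predicting the outcome, the pooled figure is confounded, and the within-stratum comparison is the causal one.
Standardising Drug Y to the population blood pressure mix: 0.306·4/106 + 0.333·70/417 + 0.361·278/727 = 0.205.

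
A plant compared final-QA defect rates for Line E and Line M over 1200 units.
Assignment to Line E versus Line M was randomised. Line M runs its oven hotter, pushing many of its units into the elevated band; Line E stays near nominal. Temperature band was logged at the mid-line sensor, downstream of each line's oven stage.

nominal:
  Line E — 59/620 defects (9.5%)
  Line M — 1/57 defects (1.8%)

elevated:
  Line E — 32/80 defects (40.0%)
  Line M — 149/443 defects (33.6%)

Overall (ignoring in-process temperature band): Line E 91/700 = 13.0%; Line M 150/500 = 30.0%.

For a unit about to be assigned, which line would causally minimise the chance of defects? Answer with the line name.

Stratifying would compare lines among units the lines themselves sorted into in-process temperature band groups — a form of selection on an intermediate. The unconditioned pooled rates give the total causal effect.
Pooled: Line E 13.0% vs Line M 30.0%; Line E is lower overall.

Line E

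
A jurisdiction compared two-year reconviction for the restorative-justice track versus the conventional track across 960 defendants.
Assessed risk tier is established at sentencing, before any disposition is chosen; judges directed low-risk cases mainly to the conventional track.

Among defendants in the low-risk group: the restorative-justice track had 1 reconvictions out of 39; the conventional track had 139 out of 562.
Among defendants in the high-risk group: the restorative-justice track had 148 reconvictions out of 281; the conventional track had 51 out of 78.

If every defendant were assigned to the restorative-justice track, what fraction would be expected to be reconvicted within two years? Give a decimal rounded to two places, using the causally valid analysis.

0.21

The stratified and pooled comparisons disagree (the restorative-justice track wins within each assessed risk tier; the conventional track wins overall), so the answer turns on the causal role of assessed risk tier.
Assessed risk tier satisfies the back-door criterion: it is not a descendant of the disposition, and it blocks the spurious path from disposition to outcome. Adjusting for it (i.e., using the within-assessed risk tier rates) gives the causal effect.
Standardising the restorative-justice track to the population assessed risk tier mix: 0.626·1/39 + 0.374·148/281 = 0.213.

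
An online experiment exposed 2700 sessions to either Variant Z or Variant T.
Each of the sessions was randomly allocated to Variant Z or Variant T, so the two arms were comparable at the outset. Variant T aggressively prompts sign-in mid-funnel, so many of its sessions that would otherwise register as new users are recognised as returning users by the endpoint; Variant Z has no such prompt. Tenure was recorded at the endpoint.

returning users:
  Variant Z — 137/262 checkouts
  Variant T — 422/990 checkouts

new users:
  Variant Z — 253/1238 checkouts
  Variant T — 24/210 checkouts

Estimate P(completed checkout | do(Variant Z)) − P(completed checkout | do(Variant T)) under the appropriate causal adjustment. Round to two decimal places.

-0.11

Variant Z is higher inside every user tenure stratum but Variant T is higher in aggregate. Whether to stratify depends on how user tenure relates to the variant.
Because the variant influences user tenure, user tenure is a post-treatment mediator, not a confounder. Stratifying on it would bias the estimate; the causal effect is the crude pooled difference.
The causal difference is the pooled difference: 0.260 − 0.372 = -0.112.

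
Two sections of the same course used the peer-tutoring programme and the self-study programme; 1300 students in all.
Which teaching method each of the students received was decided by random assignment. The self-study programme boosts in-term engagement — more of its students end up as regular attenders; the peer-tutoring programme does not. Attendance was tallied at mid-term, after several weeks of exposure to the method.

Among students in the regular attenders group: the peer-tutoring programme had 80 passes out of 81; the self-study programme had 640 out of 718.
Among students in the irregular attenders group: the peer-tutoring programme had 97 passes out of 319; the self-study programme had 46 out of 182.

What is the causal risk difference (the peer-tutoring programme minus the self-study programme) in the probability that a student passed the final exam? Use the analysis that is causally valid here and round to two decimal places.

The mid-term attendance-specific comparison favours the peer-tutoring programme throughout, but the pooled figures favour the self-study programme. The question is whether to condition on mid-term attendance.
Mid-term attendance lies on the pathway teaching method → mid-term attendance → outcome, so adjusting for it blocks the indirect effect. For the total causal effect of teaching method, use the unadjusted pooled rates.
The causal difference is the pooled difference: 0.443 − 0.762 = -0.320.

-0.32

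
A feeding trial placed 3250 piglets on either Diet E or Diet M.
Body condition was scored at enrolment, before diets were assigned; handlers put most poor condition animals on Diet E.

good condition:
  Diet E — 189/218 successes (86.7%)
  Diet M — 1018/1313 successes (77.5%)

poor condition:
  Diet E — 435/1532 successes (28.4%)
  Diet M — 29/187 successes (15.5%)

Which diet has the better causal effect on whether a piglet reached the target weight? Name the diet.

Since starting body condition is a pre-existing factor (not a product of the diet) and it affects the outcome on its own, it is a confounder. The stratified rates, not the pooled rate, identify the causal effect.
Within each level — good condition: 86.7% vs 77.5%; poor condition: 28.4% vs 15.5% — Diet E is higher every time.

Diet E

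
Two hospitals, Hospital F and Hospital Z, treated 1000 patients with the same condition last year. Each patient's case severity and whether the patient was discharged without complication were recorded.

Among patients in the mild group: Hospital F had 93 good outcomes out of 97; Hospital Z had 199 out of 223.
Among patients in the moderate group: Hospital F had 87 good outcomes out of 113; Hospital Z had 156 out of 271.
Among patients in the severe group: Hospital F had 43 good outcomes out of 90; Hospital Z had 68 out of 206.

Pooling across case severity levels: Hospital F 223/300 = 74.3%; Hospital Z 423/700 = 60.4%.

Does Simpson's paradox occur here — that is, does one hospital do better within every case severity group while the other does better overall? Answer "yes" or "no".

no

Within each case severity level (mild 95.9% vs 89.2%; moderate 77.0% vs 57.6%; severe 47.8% vs 33.0%), Hospital F has the higher rate every time. Pooled: 74.3% vs 60.4% — Hospital F has the higher rate overall. They agree.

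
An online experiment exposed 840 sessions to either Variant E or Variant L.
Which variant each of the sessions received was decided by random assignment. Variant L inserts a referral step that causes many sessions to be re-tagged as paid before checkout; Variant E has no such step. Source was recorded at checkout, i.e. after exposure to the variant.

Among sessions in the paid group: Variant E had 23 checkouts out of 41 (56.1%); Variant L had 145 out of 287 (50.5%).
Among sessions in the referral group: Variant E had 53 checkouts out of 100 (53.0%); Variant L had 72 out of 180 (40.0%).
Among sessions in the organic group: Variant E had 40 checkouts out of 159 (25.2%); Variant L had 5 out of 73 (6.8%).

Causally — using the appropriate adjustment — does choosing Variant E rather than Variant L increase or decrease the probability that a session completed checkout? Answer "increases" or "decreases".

Traffic source is recorded after the variant and is itself shifted by it — it sits on the causal path from variant to outcome. Conditioning on a mediator would strip out part of the effect we want; the pooled comparison gives the total causal effect.
Pooled: Variant E 38.7% vs Variant L 41.1%; Variant L is higher overall.

decreases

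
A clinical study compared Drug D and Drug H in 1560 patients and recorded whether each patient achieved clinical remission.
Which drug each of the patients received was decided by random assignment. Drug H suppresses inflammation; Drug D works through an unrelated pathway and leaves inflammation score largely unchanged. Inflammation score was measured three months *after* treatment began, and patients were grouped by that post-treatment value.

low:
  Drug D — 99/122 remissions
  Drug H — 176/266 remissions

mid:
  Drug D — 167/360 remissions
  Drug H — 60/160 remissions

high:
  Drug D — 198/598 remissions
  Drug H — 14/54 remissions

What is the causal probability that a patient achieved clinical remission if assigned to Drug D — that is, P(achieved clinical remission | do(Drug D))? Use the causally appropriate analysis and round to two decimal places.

0.43

Inflammation score lies on the pathway drug → inflammation score → outcome, so adjusting for it blocks the indirect effect. For the total causal effect of drug, use the unadjusted pooled rates.
So P(outcome | do(Drug D)) is just the pooled rate for Drug D: 464/1080 = 0.430.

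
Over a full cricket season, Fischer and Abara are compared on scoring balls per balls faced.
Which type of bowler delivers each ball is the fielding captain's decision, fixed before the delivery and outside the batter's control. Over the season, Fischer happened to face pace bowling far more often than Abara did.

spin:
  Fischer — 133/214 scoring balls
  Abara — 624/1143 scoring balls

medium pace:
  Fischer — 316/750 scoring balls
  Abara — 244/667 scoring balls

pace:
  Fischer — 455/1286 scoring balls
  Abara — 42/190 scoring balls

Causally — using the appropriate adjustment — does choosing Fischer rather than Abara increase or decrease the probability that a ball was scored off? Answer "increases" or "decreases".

Bowling type satisfies the back-door criterion: it is not a descendant of the player, and it blocks the spurious path from player to outcome. Adjusting for it (i.e., using the within-bowling type rates) gives the causal effect.
Within each level — spin: 62.1% vs 54.6%; medium pace: 42.1% vs 36.6%; pace: 35.4% vs 22.1% — Fischer is higher every time.

increases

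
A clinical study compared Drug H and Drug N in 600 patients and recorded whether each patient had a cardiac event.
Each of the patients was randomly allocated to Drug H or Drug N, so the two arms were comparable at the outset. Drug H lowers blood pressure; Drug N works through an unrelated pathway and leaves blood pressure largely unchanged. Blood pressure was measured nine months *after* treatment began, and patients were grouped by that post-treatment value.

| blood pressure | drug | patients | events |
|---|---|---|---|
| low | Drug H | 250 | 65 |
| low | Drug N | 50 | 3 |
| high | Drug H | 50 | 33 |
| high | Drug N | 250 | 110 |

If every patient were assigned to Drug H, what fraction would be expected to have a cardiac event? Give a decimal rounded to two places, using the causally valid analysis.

0.33

Blood pressure lies on the pathway drug → blood pressure → outcome, so adjusting for it blocks the indirect effect. For the total causal effect of drug, use the unadjusted pooled rates.
So P(outcome | do(Drug H)) is just the pooled rate for Drug H: 98/300 = 0.327.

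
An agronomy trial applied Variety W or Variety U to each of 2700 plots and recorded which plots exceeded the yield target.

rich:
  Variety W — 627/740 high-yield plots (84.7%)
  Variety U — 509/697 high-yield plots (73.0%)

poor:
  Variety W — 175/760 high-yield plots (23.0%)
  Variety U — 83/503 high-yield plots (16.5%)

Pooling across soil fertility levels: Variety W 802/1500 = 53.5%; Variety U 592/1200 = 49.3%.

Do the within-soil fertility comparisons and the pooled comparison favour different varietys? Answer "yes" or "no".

no

Within each soil fertility level (rich 84.7% vs 73.0%; poor 23.0% vs 16.5%), Variety W has the higher rate every time. Pooled: 53.5% vs 49.3% — Variety W has the higher rate overall. They agree.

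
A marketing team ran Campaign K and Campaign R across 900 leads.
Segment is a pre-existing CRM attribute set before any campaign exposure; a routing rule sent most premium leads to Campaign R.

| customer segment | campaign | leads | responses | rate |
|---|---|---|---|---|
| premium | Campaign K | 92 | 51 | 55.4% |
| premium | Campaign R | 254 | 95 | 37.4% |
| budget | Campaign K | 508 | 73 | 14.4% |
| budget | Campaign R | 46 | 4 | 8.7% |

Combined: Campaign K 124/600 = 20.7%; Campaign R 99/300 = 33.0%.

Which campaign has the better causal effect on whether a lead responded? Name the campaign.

Within every customer segment level Campaign K has the higher rate, yet pooled Campaign R does — Simpson's reversal.
Customer segment is set before the campaign has any effect — it is not caused by the campaign — and it independently drives the outcome. That makes it a confounder, so the causal comparison is within customer segment levels.
Within each level — premium: 55.4% vs 37.4%; budget: 14.4% vs 8.7% — Campaign K is higher every time.

Campaign K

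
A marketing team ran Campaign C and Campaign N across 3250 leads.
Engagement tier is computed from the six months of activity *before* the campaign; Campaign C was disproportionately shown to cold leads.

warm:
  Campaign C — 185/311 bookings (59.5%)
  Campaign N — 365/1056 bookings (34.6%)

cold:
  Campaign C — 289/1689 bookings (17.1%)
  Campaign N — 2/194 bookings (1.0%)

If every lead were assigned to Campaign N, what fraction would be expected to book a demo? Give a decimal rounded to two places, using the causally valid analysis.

Campaign C is higher inside every engagement tier stratum but Campaign N is higher in aggregate. Whether to stratify depends on how engagement tier relates to the campaign.
Engagement tier is set before the campaign has any effect — it is not caused by the campaign — and it independently drives the outcome. That makes it a confounder, so the causal comparison is within engagement tier levels.
Standardising Campaign N to the population engagement tier mix: 0.421·365/1056 + 0.579·2/194 = 0.151.

0.15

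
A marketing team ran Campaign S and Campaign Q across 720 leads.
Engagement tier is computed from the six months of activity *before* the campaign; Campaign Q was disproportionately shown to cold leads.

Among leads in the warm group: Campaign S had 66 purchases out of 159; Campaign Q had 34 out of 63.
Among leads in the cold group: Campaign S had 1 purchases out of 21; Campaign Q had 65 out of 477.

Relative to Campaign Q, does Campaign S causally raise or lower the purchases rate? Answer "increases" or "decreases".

decreases

Engagement tier differs across campaigns for reasons unrelated to any effect of the campaign itself, and it separately predicts the outcome — a classic confounder. We must compare within engagement tier levels.
Within each level — warm: 41.5% vs 54.0%; cold: 4.8% vs 13.6% — Campaign Q is higher every time.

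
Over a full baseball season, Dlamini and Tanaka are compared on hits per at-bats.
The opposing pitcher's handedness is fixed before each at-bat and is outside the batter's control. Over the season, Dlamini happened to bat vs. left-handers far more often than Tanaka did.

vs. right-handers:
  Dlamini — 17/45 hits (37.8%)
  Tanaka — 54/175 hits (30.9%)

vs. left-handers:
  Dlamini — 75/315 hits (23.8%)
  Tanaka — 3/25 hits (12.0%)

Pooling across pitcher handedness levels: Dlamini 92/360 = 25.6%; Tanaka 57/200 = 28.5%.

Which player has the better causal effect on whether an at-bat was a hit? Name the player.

Nothing the player does changes pitcher handedness; the imbalance is an allocation artefact. With pitcher handedness also predicting the outcome, the pooled figure is confounded, and the within-stratum comparison is the causal one.
Within each level — vs. right-handers: 37.8% vs 30.9%; vs. left-handers: 23.8% vs 12.0% — Dlamini is higher every time.

Dlamini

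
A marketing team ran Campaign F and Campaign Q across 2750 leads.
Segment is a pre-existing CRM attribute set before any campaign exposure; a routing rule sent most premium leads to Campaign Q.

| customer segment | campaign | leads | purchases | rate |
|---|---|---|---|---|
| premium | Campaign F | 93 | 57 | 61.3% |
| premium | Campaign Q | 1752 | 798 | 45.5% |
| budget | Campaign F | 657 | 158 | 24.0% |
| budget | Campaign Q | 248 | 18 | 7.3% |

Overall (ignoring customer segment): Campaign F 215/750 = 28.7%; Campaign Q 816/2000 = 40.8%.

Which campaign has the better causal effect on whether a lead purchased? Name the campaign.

Within every customer segment level Campaign F has the higher rate, yet pooled Campaign Q does — Simpson's reversal.
Here customer segment is a common cause — it drives both which campaign a case falls under and the outcome. The crude comparison mixes populations; the stratum-specific rates are the causally relevant ones.
Within each level — premium: 61.3% vs 45.5%; budget: 24.0% vs 7.3% — Campaign F is higher every time.

Campaign F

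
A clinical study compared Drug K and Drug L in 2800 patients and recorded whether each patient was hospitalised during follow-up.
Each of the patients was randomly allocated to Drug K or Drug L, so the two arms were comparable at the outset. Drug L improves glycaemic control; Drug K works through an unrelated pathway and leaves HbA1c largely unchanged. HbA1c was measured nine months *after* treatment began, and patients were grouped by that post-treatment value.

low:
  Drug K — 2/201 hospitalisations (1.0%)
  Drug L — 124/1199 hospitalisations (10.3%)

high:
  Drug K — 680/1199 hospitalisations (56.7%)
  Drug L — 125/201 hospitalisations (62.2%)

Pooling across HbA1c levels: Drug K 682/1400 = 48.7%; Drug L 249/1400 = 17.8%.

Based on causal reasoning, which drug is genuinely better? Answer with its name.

The stratified and pooled comparisons disagree (Drug K wins within each HbA1c; Drug L wins overall), so the answer turns on the causal role of HbA1c.
Stratifying would compare drugs among patients the drugs themselves sorted into HbA1c groups — a form of selection on an intermediate. The unconditioned pooled rates give the total causal effect.
Pooled: Drug K 48.7% vs Drug L 17.8%; Drug L is lower overall.

Drug L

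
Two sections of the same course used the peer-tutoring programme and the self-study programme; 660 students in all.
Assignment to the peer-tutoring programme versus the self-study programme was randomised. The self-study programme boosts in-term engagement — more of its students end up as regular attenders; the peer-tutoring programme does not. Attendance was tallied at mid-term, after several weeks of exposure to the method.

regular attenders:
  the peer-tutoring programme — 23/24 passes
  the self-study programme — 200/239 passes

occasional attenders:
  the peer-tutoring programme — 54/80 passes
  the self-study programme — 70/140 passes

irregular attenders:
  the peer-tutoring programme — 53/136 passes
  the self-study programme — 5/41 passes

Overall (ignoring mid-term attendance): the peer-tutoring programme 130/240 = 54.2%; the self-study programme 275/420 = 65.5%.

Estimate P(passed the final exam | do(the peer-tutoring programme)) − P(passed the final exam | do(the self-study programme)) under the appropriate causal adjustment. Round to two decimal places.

Mid-term attendance lies on the pathway teaching method → mid-term attendance → outcome, so adjusting for it blocks the indirect effect. For the total causal effect of teaching method, use the unadjusted pooled rates.
The causal difference is the pooled difference: 0.542 − 0.655 = -0.113.

-0.11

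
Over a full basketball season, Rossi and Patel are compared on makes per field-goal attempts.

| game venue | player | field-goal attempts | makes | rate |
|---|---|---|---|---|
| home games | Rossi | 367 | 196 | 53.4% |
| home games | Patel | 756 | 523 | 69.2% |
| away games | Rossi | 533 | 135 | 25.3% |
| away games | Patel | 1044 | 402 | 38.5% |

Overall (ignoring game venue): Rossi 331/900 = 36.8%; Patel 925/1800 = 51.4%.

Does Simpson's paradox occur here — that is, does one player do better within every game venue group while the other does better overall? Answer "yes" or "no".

Within each game venue level (home games 53.4% vs 69.2%; away games 25.3% vs 38.5%), Patel has the higher rate every time. Pooled: 36.8% vs 51.4% — Patel has the higher rate overall. They agree.

no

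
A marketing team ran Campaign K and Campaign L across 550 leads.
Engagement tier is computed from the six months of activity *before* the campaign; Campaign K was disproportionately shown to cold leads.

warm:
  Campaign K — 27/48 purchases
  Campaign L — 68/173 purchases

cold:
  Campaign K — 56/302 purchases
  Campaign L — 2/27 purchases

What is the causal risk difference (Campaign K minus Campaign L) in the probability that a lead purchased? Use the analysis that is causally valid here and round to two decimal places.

+0.13

The engagement tier-specific comparison favours Campaign K throughout, but the pooled figures favour Campaign L. The question is whether to condition on engagement tier.
Engagement tier is set before the campaign has any effect — it is not caused by the campaign — and it independently drives the outcome. That makes it a confounder, so the causal comparison is within engagement tier levels.
Adjusting over the population distribution of engagement tier: 0.402·(0.562−0.393) + 0.598·(0.185−0.074) = +0.135.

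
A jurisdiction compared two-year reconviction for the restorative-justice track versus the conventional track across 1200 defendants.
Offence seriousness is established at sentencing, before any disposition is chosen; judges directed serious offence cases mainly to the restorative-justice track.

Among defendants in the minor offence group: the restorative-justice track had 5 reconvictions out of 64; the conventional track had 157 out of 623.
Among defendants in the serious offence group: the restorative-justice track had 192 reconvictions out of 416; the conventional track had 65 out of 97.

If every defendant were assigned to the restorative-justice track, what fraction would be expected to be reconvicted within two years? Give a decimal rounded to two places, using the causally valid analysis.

0.24

The offence seriousness-specific comparison favours the restorative-justice track throughout, but the pooled figures favour the conventional track. The question is whether to condition on offence seriousness.
Offence seriousness differs across dispositions for reasons unrelated to any effect of the disposition itself, and it separately predicts the outcome — a classic confounder. We must compare within offence seriousness levels.
Standardising the restorative-justice track to the population offence seriousness mix: 0.573·5/64 + 0.427·192/416 = 0.242.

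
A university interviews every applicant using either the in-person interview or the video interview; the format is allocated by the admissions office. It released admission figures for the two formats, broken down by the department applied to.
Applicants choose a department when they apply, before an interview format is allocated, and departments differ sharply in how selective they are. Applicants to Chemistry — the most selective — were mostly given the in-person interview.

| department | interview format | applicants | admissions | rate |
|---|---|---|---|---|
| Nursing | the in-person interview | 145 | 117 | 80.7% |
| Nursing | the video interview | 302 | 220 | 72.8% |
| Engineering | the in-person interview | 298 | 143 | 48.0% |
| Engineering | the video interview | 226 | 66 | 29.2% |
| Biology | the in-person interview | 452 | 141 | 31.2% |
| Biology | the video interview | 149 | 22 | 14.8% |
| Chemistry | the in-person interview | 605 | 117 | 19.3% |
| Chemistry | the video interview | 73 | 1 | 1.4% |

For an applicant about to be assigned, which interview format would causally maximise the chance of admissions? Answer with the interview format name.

Department satisfies the back-door criterion: it is not a descendant of the interview format, and it blocks the spurious path from interview format to outcome. Adjusting for it (i.e., using the within-department rates) gives the causal effect.
Within each level — Nursing: 80.7% vs 72.8%; Engineering: 48.0% vs 29.2%; Biology: 31.2% vs 14.8%; Chemistry: 19.3% vs 1.4% — the in-person interview is higher every time.

the in-person interview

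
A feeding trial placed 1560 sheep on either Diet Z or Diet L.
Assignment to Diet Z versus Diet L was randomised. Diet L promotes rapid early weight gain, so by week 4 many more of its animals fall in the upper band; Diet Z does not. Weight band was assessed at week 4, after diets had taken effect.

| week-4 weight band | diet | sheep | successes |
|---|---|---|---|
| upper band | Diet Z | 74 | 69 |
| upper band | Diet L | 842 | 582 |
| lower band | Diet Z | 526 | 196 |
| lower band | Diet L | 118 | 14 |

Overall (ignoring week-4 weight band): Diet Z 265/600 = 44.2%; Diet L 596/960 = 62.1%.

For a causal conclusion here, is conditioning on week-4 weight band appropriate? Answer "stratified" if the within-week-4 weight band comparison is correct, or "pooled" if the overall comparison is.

Within every week-4 weight band level Diet Z has the higher rate, yet pooled Diet L does — Simpson's reversal.
Stratifying would compare diets among sheep the diets themselves sorted into week-4 weight band groups — a form of selection on an intermediate. The unconditioned pooled rates give the total causal effect.
Pooled: Diet Z 44.2% vs Diet L 62.1%; Diet L is higher overall.

pooled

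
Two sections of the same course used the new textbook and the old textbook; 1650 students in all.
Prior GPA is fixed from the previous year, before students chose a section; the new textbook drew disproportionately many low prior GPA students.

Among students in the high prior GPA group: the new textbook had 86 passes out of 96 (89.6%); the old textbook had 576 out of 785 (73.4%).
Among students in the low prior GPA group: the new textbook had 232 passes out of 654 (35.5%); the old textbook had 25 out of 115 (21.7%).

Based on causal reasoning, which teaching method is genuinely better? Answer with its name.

the new textbook

Prior GPA band differs across teaching methods for reasons unrelated to any effect of the teaching method itself, and it separately predicts the outcome — a classic confounder. We must compare within prior GPA band levels.
Within each level — high prior GPA: 89.6% vs 73.4%; low prior GPA: 35.5% vs 21.7% — the new textbook is higher every time.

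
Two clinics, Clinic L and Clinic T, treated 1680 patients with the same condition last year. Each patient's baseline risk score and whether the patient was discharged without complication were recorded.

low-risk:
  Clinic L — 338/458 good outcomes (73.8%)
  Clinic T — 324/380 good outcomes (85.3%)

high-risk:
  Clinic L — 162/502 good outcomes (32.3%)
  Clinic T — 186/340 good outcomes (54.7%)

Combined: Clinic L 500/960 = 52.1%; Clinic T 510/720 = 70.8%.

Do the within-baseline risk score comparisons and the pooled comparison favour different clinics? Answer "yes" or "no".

Within each baseline risk score level (low-risk 73.8% vs 85.3%; high-risk 32.3% vs 54.7%), Clinic T has the higher rate every time. Pooled: 52.1% vs 70.8% — Clinic T has the higher rate overall. They agree.

no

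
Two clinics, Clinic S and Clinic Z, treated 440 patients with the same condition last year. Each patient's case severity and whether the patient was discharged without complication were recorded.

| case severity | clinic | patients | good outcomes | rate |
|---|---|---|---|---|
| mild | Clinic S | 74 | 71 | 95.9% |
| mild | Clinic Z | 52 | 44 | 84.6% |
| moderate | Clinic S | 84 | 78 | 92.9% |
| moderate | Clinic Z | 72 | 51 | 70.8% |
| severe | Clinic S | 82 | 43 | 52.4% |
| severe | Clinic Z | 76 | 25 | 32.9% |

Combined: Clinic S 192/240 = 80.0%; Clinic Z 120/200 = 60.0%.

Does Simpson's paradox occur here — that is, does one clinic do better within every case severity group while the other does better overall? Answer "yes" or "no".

Within each case severity level (mild 95.9% vs 84.6%; moderate 92.9% vs 70.8%; severe 52.4% vs 32.9%), Clinic S has the higher rate every time. Pooled: 80.0% vs 60.0% — Clinic S has the higher rate overall. They agree.

no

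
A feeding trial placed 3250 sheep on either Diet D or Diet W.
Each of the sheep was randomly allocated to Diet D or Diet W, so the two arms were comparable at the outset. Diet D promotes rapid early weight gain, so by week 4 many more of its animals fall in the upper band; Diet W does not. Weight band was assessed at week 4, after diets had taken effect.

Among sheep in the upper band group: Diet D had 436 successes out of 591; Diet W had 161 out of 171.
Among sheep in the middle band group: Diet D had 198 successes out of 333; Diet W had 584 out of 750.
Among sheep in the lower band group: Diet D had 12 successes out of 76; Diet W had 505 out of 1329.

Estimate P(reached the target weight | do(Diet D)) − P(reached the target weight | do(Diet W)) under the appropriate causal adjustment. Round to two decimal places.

Within every week-4 weight band level Diet W has the higher rate, yet pooled Diet D does — Simpson's reversal.
Week-4 weight band is downstream of the diet. One should not condition on a consequence of treatment, so the overall rates are the right comparison.
The causal difference is the pooled difference: 0.646 − 0.556 = +0.090.

+0.09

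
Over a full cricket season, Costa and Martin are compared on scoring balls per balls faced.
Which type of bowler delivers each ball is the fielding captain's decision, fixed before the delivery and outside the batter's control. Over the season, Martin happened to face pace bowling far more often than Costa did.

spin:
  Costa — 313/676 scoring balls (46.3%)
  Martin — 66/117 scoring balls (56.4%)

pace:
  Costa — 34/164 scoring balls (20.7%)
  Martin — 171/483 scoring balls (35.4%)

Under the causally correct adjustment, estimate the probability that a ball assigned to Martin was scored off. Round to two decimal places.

Nothing the player does changes bowling type; the imbalance is an allocation artefact. With bowling type also predicting the outcome, the pooled figure is confounded, and the within-stratum comparison is the causal one.
Standardising Martin to the population bowling type mix: 0.551·66/117 + 0.449·171/483 = 0.470.

0.47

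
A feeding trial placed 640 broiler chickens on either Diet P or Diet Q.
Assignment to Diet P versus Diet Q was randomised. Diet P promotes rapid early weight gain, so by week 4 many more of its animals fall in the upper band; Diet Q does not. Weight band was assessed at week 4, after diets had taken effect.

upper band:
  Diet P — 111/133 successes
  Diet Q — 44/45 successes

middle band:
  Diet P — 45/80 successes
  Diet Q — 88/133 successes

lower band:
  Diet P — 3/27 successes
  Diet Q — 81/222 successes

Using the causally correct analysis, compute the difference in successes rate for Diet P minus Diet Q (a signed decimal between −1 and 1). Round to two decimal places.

The stratified and pooled comparisons disagree (Diet Q wins within each week-4 weight band; Diet P wins overall), so the answer turns on the causal role of week-4 weight band.
Week-4 weight band is recorded after the diet and is itself shifted by it — it sits on the causal path from diet to outcome. Conditioning on a mediator would strip out part of the effect we want; the pooled comparison gives the total causal effect.
The causal difference is the pooled difference: 0.662 − 0.532 = +0.130.

+0.13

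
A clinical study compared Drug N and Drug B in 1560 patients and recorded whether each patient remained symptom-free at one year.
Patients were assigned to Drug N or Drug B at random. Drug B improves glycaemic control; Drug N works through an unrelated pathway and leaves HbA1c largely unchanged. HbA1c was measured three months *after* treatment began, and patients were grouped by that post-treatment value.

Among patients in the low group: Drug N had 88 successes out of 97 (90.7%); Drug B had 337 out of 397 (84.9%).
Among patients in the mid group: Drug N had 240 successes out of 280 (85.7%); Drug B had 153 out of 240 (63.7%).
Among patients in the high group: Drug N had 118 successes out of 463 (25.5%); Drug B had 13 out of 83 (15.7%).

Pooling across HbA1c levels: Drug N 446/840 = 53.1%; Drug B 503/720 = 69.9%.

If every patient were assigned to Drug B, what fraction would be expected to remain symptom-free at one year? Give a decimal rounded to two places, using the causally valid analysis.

0.70

Within every HbA1c level Drug N has the higher rate, yet pooled Drug B does — Simpson's reversal.
HbA1c is downstream of the drug. One should not condition on a consequence of treatment, so the overall rates are the right comparison.
So P(outcome | do(Drug B)) is just the pooled rate for Drug B: 503/720 = 0.699.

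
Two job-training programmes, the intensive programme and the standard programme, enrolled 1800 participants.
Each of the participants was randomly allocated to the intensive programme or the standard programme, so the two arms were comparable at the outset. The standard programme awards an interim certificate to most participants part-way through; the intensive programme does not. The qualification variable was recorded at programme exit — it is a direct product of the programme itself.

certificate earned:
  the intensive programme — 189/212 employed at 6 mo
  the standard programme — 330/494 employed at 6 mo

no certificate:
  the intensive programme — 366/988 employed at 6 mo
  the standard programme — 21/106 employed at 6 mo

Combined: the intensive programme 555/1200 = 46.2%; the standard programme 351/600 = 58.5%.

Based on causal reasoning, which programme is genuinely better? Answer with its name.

Within every qualification attained during the programme level the intensive programme has the higher rate, yet pooled the standard programme does — Simpson's reversal.
Qualification attained during the programme here is a post-treatment variable shaped by the programme; conditioning on it would introduce bias rather than remove it. The overall comparison is the causal one.
Pooled: the intensive programme 46.2% vs the standard programme 58.5%; the standard programme is higher overall.

the standard programme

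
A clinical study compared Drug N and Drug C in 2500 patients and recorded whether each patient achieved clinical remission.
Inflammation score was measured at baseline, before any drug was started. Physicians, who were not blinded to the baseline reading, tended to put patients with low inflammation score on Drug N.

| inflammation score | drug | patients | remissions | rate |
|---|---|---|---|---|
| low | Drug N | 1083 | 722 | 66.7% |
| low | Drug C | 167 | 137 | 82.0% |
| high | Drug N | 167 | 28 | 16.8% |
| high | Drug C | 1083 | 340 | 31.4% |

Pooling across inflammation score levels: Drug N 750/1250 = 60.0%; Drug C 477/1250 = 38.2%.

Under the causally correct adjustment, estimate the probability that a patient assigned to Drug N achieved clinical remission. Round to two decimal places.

0.42

Within every inflammation score level Drug C has the higher rate, yet pooled Drug N does — Simpson's reversal.
Inflammation score differs across drugs for reasons unrelated to any effect of the drug itself, and it separately predicts the outcome — a classic confounder. We must compare within inflammation score levels.
Standardising Drug N to the population inflammation score mix: 0.500·722/1083 + 0.500·28/167 = 0.417.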